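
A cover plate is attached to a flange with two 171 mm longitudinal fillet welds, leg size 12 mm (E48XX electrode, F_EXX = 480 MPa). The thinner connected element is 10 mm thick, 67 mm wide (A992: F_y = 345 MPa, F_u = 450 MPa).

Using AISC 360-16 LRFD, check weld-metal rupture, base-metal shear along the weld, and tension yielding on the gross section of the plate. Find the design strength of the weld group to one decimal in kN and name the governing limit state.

Weld metal: throat = 0.707×12 = 8.484 mm, L = 2×171 = 342 mm. φR_n = 0.75 × 0.6 × 480 × 8.484 × 342 = 626.7 kN.
Base metal shear (10 mm plate): yield φR_n = 1.0×0.6×345×10×342 = 707.9 kN; rupture φR_n = 0.75×0.6×450×10×342 = 692.6 kN; take 692.6 kN (rupture).
Tension yield (gross): A_g = 67×10 = 670 mm². φR_n = 0.90 × 345 × 670 = 208.0 kN.
Governing: min(626.7, 692.6, 208.0) = 208.0 kN → gross-section yield.

208.0 kN (gross-section yield governs)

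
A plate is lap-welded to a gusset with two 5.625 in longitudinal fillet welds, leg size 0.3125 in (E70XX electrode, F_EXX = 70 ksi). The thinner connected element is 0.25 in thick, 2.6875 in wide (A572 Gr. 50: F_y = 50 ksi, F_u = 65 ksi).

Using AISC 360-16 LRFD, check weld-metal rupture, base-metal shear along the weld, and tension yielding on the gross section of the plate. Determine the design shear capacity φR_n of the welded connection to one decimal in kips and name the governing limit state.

30.2 kips (gross-section yield governs)

Weld metal: throat = 0.707×0.3125 = 0.22094 in, L = 2×5.625 = 11.25 in. φR_n = 0.75 × 0.6 × 70 × 0.22094 × 11.25 = 78.3 kips.
Base metal shear (0.25 in plate): yield φR_n = 1.0×0.6×50×0.25×11.25 = 84.4 kips; rupture φR_n = 0.75×0.6×65×0.25×11.25 = 82.3 kips; take 82.3 kips (rupture).
Tension yield (gross): A_g = 2.6875×0.25 = 0.67188 in². φR_n = 0.90 × 50 × 0.67188 = 30.2 kips.
Governing: min(78.3, 82.3, 30.2) = 30.2 kips → gross-section yield.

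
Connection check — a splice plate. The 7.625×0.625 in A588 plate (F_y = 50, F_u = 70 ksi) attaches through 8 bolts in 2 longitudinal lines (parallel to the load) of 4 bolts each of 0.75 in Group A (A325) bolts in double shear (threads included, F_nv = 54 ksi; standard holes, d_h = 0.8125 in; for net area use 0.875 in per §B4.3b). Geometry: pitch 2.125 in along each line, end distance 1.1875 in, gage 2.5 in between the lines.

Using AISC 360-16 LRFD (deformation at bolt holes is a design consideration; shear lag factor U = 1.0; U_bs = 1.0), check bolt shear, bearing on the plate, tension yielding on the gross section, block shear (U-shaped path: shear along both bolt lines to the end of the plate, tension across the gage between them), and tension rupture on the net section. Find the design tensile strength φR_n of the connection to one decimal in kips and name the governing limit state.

192.8 kips (net-section rupture governs)

Bolt shear: A_b = π(0.75)²/4 = 0.44179 in². φR_n = 0.75 × 54 × 0.44179 × 8 × 2 = 286.3 kips.
Bearing (0.625 in plate, F_u = 70 ksi): end bolts L_c = 1.1875 − 0.8125/2 = 0.78125, R_n = min(1.2×0.78125×0.625×70, 2.4×0.75×0.625×70) = 41.016 kips/bolt; interior L_c = 2.125 − 0.8125 = 1.3125, R_n = 68.906 kips/bolt. φR_n = 0.75 × (2×41.016 + 6×68.906) = 371.6 kips.
Tension yield (gross): A_g = 7.625×0.625 = 4.7656 in². φR_n = 0.90 × 50 × 4.7656 = 214.5 kips.
Block shear: shear path 2×[1.1875+3×2.125] = 2×7.5625 in, A_gv = 9.4531, A_nv = 2×(7.5625 − 3.5×0.875)×0.625 = 5.625 in²; tension across gage: (2.5 − 1×0.875)×0.625 = 1.0156 in². R_n = min(0.6×70×5.625, 0.6×50×9.4531) + 1.0×70×1.0156 = min(236.25, 283.59) + 71.092 = 307.34 kips. φR_n = 0.75 × 307.34 = 230.5 kips.
Tension rupture (net): A_n = (7.625 − 2×0.875)×0.625 = 3.6719 in² (U = 1.0, A_e = A_n). φR_n = 0.75 × 70 × 3.6719 = 192.8 kips.
Governing: min(286.3, 371.6, 214.5, 230.5, 192.8) = 192.8 kips → net-section rupture.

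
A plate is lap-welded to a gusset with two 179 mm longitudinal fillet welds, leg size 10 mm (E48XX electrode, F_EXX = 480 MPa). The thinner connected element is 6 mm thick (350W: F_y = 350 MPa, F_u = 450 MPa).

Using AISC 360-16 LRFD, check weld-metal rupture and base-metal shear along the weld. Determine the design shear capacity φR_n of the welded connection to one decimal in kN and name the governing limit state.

435.0 kN (base-metal shear governs)

Weld metal: throat = 0.707×10 = 7.07 mm, L = 2×179 = 358 mm. φR_n = 0.75 × 0.6 × 480 × 7.07 × 358 = 546.7 kN.
Base metal shear (6 mm plate): yield φR_n = 1.0×0.6×350×6×358 = 451.1 kN; rupture φR_n = 0.75×0.6×450×6×358 = 435.0 kN; take 435.0 kN (rupture).
Governing: min(546.7, 435.0) = 435.0 kN → base-metal shear.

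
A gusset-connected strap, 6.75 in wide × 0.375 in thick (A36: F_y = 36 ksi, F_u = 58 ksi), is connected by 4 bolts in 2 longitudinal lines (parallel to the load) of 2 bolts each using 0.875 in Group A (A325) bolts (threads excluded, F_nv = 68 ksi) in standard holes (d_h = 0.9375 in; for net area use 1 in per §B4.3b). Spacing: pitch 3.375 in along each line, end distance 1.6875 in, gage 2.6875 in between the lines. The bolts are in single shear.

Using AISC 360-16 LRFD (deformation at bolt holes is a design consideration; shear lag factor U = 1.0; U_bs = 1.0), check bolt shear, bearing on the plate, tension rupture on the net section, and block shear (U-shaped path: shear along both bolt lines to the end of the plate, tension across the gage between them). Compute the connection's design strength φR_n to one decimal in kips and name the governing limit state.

77.5 kips (net-section rupture governs)

Bolt shear: A_b = π(0.875)²/4 = 0.60132 in². φR_n = 0.75 × 68 × 0.60132 × 4 × 1 = 122.7 kips.
Bearing (0.375 in plate, F_u = 58 ksi): end bolts L_c = 1.6875 − 0.9375/2 = 1.21875, R_n = min(1.2×1.21875×0.375×58, 2.4×0.875×0.375×58) = 31.809 kips/bolt; interior L_c = 3.375 − 0.9375 = 2.4375, R_n = 45.675 kips/bolt. φR_n = 0.75 × (2×31.809 + 2×45.675) = 116.2 kips.
Tension rupture (net): A_n = (6.75 − 2×1)×0.375 = 1.7813 in² (U = 1.0, A_e = A_n). φR_n = 0.75 × 58 × 1.7813 = 77.5 kips.
Block shear: shear path 2×[1.6875+1×3.375] = 2×5.0625 in, A_gv = 3.7969, A_nv = 2×(5.0625 − 1.5×1)×0.375 = 2.6719 in²; tension across gage: (2.6875 − 1×1)×0.375 = 0.63281 in². R_n = min(0.6×58×2.6719, 0.6×36×3.7969) + 1.0×58×0.63281 = min(92.982, 82.013) + 36.703 = 118.72 kips. φR_n = 0.75 × 118.72 = 89.0 kips.
Governing: min(122.7, 116.2, 77.5, 89.0) = 77.5 kips → net-section rupture.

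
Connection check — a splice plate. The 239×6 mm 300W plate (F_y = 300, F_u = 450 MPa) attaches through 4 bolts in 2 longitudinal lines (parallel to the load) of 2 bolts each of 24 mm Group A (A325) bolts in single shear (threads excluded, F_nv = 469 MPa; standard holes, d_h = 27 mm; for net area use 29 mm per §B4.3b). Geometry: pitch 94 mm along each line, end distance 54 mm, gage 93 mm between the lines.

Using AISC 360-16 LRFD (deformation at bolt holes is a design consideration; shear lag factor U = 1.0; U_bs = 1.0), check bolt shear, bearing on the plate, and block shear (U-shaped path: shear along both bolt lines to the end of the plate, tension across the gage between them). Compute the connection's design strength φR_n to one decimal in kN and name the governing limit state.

369.4 kN (block shear governs)

Bolt shear: A_b = π(24)²/4 = 452.39 mm². φR_n = 0.75 × 469 × 452.39 × 4 × 1 = 636.5 kN.
Bearing (6 mm plate, F_u = 450 MPa): end bolts L_c = 54 − 27/2 = 40.5, R_n = min(1.2×40.5×6×450, 2.4×24×6×450) = 131.22 kN/bolt; interior L_c = 94 − 27 = 67, R_n = 155.52 kN/bolt. φR_n = 0.75 × (2×131.22 + 2×155.52) = 430.1 kN.
Block shear: shear path 2×[54+1×94] = 2×148 mm, A_gv = 1776, A_nv = 2×(148 − 1.5×29)×6 = 1254 mm²; tension across gage: (93 − 1×29)×6 = 384 mm². R_n = min(0.6×450×1254, 0.6×300×1776) + 1.0×450×384 = min(338.58, 319.68) + 172.8 = 492.48 kN. φR_n = 0.75 × 492.48 = 369.4 kN.
Governing: min(636.5, 430.1, 369.4) = 369.4 kN → block shear.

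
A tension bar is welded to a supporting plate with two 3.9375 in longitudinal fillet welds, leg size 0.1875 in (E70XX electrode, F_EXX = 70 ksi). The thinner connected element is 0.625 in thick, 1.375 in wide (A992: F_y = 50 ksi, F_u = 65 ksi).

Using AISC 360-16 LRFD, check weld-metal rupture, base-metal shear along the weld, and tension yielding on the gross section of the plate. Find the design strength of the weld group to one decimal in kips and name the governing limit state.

32.9 kips (weld metal governs)

Weld metal: throat = 0.707×0.1875 = 0.13256 in, L = 2×3.9375 = 7.875 in. φR_n = 0.75 × 0.6 × 70 × 0.13256 × 7.875 = 32.9 kips.
Base metal shear (0.625 in plate): yield φR_n = 1.0×0.6×50×0.625×7.875 = 147.7 kips; rupture φR_n = 0.75×0.6×65×0.625×7.875 = 144.0 kips; take 144.0 kips (rupture).
Tension yield (gross): A_g = 1.375×0.625 = 0.85938 in². φR_n = 0.90 × 50 × 0.85938 = 38.7 kips.
Governing: min(32.9, 144.0, 38.7) = 32.9 kips → weld metal.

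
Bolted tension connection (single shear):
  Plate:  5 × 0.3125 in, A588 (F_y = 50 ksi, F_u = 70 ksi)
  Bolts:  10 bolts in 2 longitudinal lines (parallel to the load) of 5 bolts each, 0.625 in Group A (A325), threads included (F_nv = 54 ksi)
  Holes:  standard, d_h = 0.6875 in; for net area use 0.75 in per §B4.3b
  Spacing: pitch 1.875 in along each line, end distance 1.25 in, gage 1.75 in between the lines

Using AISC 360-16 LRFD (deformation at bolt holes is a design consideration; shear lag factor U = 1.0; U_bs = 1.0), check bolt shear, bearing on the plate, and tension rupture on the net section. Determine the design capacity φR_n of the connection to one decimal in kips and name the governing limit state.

57.4 kips (net-section rupture governs)

Bolt shear: A_b = π(0.625)²/4 = 0.3068 in². φR_n = 0.75 × 54 × 0.3068 × 10 × 1 = 124.3 kips.
Bearing (0.3125 in plate, F_u = 70 ksi): end bolts L_c = 1.25 − 0.6875/2 = 0.90625, R_n = min(1.2×0.90625×0.3125×70, 2.4×0.625×0.3125×70) = 23.789 kips/bolt; interior L_c = 1.875 − 0.6875 = 1.1875, R_n = 31.172 kips/bolt. φR_n = 0.75 × (2×23.789 + 8×31.172) = 222.7 kips.
Tension rupture (net): A_n = (5 − 2×0.75)×0.3125 = 1.0938 in² (U = 1.0, A_e = A_n). φR_n = 0.75 × 70 × 1.0938 = 57.4 kips.
Governing: min(124.3, 222.7, 57.4) = 57.4 kips → net-section rupture.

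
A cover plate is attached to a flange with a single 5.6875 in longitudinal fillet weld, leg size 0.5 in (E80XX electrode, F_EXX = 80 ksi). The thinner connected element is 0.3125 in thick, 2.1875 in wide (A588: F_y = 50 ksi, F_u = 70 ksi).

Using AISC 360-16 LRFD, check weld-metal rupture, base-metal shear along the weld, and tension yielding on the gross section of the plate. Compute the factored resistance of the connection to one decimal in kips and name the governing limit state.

30.8 kips (gross-section yield governs)

Weld metal: throat = 0.707×0.5 = 0.3535 in, L = 5.6875 in. φR_n = 0.75 × 0.6 × 80 × 0.3535 × 5.6875 = 72.4 kips.
Base metal shear (0.3125 in plate): yield φR_n = 1.0×0.6×50×0.3125×5.6875 = 53.3 kips; rupture φR_n = 0.75×0.6×70×0.3125×5.6875 = 56.0 kips; take 53.3 kips (yield).
Tension yield (gross): A_g = 2.1875×0.3125 = 0.68359 in². φR_n = 0.90 × 50 × 0.68359 = 30.8 kips.
Governing: min(72.4, 53.3, 30.8) = 30.8 kips → gross-section yield.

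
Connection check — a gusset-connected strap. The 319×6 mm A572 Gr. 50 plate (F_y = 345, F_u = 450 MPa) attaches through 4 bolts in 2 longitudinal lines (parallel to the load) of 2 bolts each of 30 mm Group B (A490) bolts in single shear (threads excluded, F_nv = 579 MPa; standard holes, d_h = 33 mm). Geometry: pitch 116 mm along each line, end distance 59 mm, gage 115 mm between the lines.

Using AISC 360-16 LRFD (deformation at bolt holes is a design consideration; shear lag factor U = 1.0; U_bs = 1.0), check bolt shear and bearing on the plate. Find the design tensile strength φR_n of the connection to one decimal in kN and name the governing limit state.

Bolt shear: A_b = π(30)²/4 = 706.86 mm². φR_n = 0.75 × 579 × 706.86 × 4 × 1 = 1227.8 kN.
Bearing (6 mm plate, F_u = 450 MPa): end bolts L_c = 59 − 33/2 = 42.5, R_n = min(1.2×42.5×6×450, 2.4×30×6×450) = 137.7 kN/bolt; interior L_c = 116 − 33 = 83, R_n = 194.4 kN/bolt. φR_n = 0.75 × (2×137.7 + 2×194.4) = 498.2 kN.
Governing: min(1227.8, 498.2) = 498.2 kN → bearing.

498.2 kN (bearing governs)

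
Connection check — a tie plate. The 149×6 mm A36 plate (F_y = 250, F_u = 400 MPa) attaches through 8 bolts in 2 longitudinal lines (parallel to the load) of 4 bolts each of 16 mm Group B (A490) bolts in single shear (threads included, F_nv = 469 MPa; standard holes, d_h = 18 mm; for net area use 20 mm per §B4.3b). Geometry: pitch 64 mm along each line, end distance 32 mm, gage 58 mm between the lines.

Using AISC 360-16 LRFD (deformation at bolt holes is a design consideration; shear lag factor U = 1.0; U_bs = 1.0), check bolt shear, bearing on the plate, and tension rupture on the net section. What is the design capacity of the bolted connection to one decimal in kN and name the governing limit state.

Bolt shear: A_b = π(16)²/4 = 201.06 mm². φR_n = 0.75 × 469 × 201.06 × 8 × 1 = 565.8 kN.
Bearing (6 mm plate, F_u = 400 MPa): end bolts L_c = 32 − 18/2 = 23, R_n = min(1.2×23×6×400, 2.4×16×6×400) = 66.24 kN/bolt; interior L_c = 64 − 18 = 46, R_n = 92.16 kN/bolt. φR_n = 0.75 × (2×66.24 + 6×92.16) = 514.1 kN.
Tension rupture (net): A_n = (149 − 2×20)×6 = 654 mm² (U = 1.0, A_e = A_n). φR_n = 0.75 × 400 × 654 = 196.2 kN.
Governing: min(565.8, 514.1, 196.2) = 196.2 kN → net-section rupture.

196.2 kN (net-section rupture governs)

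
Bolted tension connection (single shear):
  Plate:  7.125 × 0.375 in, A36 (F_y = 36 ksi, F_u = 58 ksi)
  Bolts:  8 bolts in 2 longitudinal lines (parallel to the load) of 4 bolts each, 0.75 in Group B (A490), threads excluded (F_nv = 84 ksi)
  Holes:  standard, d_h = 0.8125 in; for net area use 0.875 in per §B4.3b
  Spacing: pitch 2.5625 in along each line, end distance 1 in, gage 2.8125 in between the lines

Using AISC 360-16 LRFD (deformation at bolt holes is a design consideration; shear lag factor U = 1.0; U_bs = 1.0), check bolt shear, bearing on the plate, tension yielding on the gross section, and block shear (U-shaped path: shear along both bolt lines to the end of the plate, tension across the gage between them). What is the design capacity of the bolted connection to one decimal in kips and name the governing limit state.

86.6 kips (gross-section yield governs)

Bolt shear: A_b = π(0.75)²/4 = 0.44179 in². φR_n = 0.75 × 84 × 0.44179 × 8 × 1 = 222.7 kips.
Bearing (0.375 in plate, F_u = 58 ksi): end bolts L_c = 1 − 0.8125/2 = 0.59375, R_n = min(1.2×0.59375×0.375×58, 2.4×0.75×0.375×58) = 15.497 kips/bolt; interior L_c = 2.5625 − 0.8125 = 1.75, R_n = 39.15 kips/bolt. φR_n = 0.75 × (2×15.497 + 6×39.15) = 199.4 kips.
Tension yield (gross): A_g = 7.125×0.375 = 2.6719 in². φR_n = 0.90 × 36 × 2.6719 = 86.6 kips.
Block shear: shear path 2×[1+3×2.5625] = 2×8.6875 in, A_gv = 6.5156, A_nv = 2×(8.6875 − 3.5×0.875)×0.375 = 4.2188 in²; tension across gage: (2.8125 − 1×0.875)×0.375 = 0.72656 in². R_n = min(0.6×58×4.2188, 0.6×36×6.5156) + 1.0×58×0.72656 = min(146.81, 140.74) + 42.14 = 182.88 kips. φR_n = 0.75 × 182.88 = 137.2 kips.
Governing: min(222.7, 199.4, 86.6, 137.2) = 86.6 kips → gross-section yield.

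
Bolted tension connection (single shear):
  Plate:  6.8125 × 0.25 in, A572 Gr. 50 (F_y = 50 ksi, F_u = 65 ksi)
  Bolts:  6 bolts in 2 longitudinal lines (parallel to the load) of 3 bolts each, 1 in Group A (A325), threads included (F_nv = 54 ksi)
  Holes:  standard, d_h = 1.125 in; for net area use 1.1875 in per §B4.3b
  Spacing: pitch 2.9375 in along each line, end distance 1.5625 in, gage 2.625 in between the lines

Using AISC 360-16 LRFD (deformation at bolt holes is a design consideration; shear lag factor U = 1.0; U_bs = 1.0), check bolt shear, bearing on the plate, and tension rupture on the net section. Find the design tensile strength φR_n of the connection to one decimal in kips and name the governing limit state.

54.1 kips (net-section rupture governs)

Bolt shear: A_b = π(1)²/4 = 0.7854 in². φR_n = 0.75 × 54 × 0.7854 × 6 × 1 = 190.9 kips.
Bearing (0.25 in plate, F_u = 65 ksi): end bolts L_c = 1.5625 − 1.125/2 = 1, R_n = min(1.2×1×0.25×65, 2.4×1×0.25×65) = 19.5 kips/bolt; interior L_c = 2.9375 − 1.125 = 1.8125, R_n = 35.344 kips/bolt. φR_n = 0.75 × (2×19.5 + 4×35.344) = 135.3 kips.
Tension rupture (net): A_n = (6.8125 − 2×1.1875)×0.25 = 1.1094 in² (U = 1.0, A_e = A_n). φR_n = 0.75 × 65 × 1.1094 = 54.1 kips.
Governing: min(190.9, 135.3, 54.1) = 54.1 kips → net-section rupture.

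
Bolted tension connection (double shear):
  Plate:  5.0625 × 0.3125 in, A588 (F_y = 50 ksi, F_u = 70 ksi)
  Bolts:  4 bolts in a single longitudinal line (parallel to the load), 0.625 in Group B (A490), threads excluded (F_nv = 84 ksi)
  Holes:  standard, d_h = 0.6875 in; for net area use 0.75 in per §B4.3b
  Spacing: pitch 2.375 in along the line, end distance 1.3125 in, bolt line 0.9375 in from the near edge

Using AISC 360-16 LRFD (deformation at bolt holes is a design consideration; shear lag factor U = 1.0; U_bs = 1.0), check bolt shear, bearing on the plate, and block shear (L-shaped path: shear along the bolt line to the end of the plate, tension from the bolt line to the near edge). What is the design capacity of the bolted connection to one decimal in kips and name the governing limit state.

66.4 kips (block shear governs)

Bolt shear: A_b = π(0.625)²/4 = 0.3068 in². φR_n = 0.75 × 84 × 0.3068 × 4 × 2 = 154.6 kips.
Bearing (0.3125 in plate, F_u = 70 ksi): end bolts L_c = 1.3125 − 0.6875/2 = 0.96875, R_n = min(1.2×0.96875×0.3125×70, 2.4×0.625×0.3125×70) = 25.43 kips/bolt; interior L_c = 2.375 − 0.6875 = 1.6875, R_n = 32.813 kips/bolt. φR_n = 0.75 × (1×25.43 + 3×32.813) = 92.9 kips.
Block shear: shear path 1×[1.3125+3×2.375] = 1×8.4375 in, A_gv = 2.6367, A_nv = 1×(8.4375 − 3.5×0.75)×0.3125 = 1.8164 in²; tension to near edge: (0.9375 − 0.5×0.75)×0.3125 = 0.17578 in². R_n = min(0.6×70×1.8164, 0.6×50×2.6367) + 1.0×70×0.17578 = min(76.289, 79.101) + 12.305 = 88.594 kips. φR_n = 0.75 × 88.594 = 66.4 kips.
Governing: min(154.6, 92.9, 66.4) = 66.4 kips → block shear.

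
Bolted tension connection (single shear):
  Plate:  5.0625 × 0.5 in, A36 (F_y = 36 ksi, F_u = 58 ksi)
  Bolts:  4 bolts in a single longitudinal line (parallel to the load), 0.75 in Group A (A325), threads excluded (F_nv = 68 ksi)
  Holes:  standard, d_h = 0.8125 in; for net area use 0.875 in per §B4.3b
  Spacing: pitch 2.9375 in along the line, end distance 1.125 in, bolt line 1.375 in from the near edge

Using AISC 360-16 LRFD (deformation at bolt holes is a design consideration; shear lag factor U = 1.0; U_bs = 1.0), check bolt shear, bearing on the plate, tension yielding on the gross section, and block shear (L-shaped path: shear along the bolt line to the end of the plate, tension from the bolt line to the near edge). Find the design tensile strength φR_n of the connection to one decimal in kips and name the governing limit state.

Bolt shear: A_b = π(0.75)²/4 = 0.44179 in². φR_n = 0.75 × 68 × 0.44179 × 4 × 1 = 90.1 kips.
Bearing (0.5 in plate, F_u = 58 ksi): end bolts L_c = 1.125 − 0.8125/2 = 0.71875, R_n = min(1.2×0.71875×0.5×58, 2.4×0.75×0.5×58) = 25.013 kips/bolt; interior L_c = 2.9375 − 0.8125 = 2.125, R_n = 52.2 kips/bolt. φR_n = 0.75 × (1×25.013 + 3×52.2) = 136.2 kips.
Tension yield (gross): A_g = 5.0625×0.5 = 2.5313 in². φR_n = 0.90 × 36 × 2.5313 = 82.0 kips.
Block shear: shear path 1×[1.125+3×2.9375] = 1×9.9375 in, A_gv = 4.9688, A_nv = 1×(9.9375 − 3.5×0.875)×0.5 = 3.4375 in²; tension to near edge: (1.375 − 0.5×0.875)×0.5 = 0.46875 in². R_n = min(0.6×58×3.4375, 0.6×36×4.9688) + 1.0×58×0.46875 = min(119.63, 107.33) + 27.188 = 134.52 kips. φR_n = 0.75 × 134.52 = 100.9 kips.
Governing: min(90.1, 136.2, 82.0, 100.9) = 82.0 kips → gross-section yield.

82.0 kips (gross-section yield governs)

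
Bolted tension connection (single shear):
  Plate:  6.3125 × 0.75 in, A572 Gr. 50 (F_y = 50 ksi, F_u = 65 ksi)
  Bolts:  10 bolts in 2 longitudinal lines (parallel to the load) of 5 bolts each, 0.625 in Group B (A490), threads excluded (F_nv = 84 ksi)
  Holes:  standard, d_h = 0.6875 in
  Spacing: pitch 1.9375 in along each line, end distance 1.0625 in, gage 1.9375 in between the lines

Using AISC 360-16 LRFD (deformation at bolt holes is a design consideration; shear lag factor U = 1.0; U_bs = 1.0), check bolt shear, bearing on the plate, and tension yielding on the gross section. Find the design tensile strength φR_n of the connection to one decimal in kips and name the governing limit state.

Bolt shear: A_b = π(0.625)²/4 = 0.3068 in². φR_n = 0.75 × 84 × 0.3068 × 10 × 1 = 193.3 kips.
Bearing (0.75 in plate, F_u = 65 ksi): end bolts L_c = 1.0625 − 0.6875/2 = 0.71875, R_n = min(1.2×0.71875×0.75×65, 2.4×0.625×0.75×65) = 42.047 kips/bolt; interior L_c = 1.9375 − 0.6875 = 1.25, R_n = 73.125 kips/bolt. φR_n = 0.75 × (2×42.047 + 8×73.125) = 501.8 kips.
Tension yield (gross): A_g = 6.3125×0.75 = 4.7344 in². φR_n = 0.90 × 50 × 4.7344 = 213.0 kips.
Governing: min(193.3, 501.8, 213.0) = 193.3 kips → bolt shear.

193.3 kips (bolt shear governs)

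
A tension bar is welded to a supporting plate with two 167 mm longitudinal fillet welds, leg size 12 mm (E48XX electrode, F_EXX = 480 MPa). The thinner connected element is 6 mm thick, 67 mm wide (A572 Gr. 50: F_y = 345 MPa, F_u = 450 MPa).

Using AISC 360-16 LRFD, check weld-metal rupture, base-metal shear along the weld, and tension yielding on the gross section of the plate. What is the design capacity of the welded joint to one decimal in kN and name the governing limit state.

124.8 kN (gross-section yield governs)

Weld metal: throat = 0.707×12 = 8.484 mm, L = 2×167 = 334 mm. φR_n = 0.75 × 0.6 × 480 × 8.484 × 334 = 612.1 kN.
Base metal shear (6 mm plate): yield φR_n = 1.0×0.6×345×6×334 = 414.8 kN; rupture φR_n = 0.75×0.6×450×6×334 = 405.8 kN; take 405.8 kN (rupture).
Tension yield (gross): A_g = 67×6 = 402 mm². φR_n = 0.90 × 345 × 402 = 124.8 kN.
Governing: min(612.1, 405.8, 124.8) = 124.8 kN → gross-section yield.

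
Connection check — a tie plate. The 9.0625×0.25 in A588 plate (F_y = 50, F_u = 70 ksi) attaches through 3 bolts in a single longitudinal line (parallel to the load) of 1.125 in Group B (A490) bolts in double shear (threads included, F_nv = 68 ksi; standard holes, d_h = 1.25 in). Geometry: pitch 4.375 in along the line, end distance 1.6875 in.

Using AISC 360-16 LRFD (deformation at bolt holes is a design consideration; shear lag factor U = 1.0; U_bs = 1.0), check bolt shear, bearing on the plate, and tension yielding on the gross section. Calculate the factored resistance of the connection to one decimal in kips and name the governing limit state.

87.6 kips (bearing governs)

Bolt shear: A_b = π(1.125)²/4 = 0.99402 in². φR_n = 0.75 × 68 × 0.99402 × 3 × 2 = 304.2 kips.
Bearing (0.25 in plate, F_u = 70 ksi): end bolts L_c = 1.6875 − 1.25/2 = 1.0625, R_n = min(1.2×1.0625×0.25×70, 2.4×1.125×0.25×70) = 22.313 kips/bolt; interior L_c = 4.375 − 1.25 = 3.125, R_n = 47.25 kips/bolt. φR_n = 0.75 × (1×22.313 + 2×47.25) = 87.6 kips.
Tension yield (gross): A_g = 9.0625×0.25 = 2.2656 in². φR_n = 0.90 × 50 × 2.2656 = 102.0 kips.
Governing: min(304.2, 87.6, 102.0) = 87.6 kips → bearing.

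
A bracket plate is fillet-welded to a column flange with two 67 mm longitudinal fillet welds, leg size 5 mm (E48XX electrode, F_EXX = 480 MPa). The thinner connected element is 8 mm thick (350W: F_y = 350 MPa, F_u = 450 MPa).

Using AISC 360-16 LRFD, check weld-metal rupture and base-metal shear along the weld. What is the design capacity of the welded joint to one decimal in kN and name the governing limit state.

Weld metal: throat = 0.707×5 = 3.535 mm, L = 2×67 = 134 mm. φR_n = 0.75 × 0.6 × 480 × 3.535 × 134 = 102.3 kN.
Base metal shear (8 mm plate): yield φR_n = 1.0×0.6×350×8×134 = 225.1 kN; rupture φR_n = 0.75×0.6×450×8×134 = 217.1 kN; take 217.1 kN (rupture).
Governing: min(102.3, 217.1) = 102.3 kN → weld metal.

102.3 kN (weld metal governs)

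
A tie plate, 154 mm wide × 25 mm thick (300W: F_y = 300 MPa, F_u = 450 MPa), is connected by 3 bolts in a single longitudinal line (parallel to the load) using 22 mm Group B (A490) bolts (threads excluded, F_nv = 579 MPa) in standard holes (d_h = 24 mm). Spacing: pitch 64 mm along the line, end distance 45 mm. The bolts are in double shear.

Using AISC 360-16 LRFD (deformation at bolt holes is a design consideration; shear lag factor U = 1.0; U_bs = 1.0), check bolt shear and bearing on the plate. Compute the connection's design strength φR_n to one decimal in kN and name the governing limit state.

990.4 kN (bolt shear governs)

Bolt shear: A_b = π(22)²/4 = 380.13 mm². φR_n = 0.75 × 579 × 380.13 × 3 × 2 = 990.4 kN.
Bearing (25 mm plate, F_u = 450 MPa): end bolts L_c = 45 − 24/2 = 33, R_n = min(1.2×33×25×450, 2.4×22×25×450) = 445.5 kN/bolt; interior L_c = 64 − 24 = 40, R_n = 540 kN/bolt. φR_n = 0.75 × (1×445.5 + 2×540) = 1144.1 kN.
Governing: min(990.4, 1144.1) = 990.4 kN → bolt shear.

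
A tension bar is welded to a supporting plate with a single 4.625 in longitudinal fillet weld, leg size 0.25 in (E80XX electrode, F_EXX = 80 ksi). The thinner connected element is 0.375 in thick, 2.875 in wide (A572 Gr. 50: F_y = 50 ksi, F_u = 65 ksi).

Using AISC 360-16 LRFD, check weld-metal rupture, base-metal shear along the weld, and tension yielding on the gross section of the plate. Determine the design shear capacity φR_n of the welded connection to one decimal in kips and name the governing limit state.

Weld metal: throat = 0.707×0.25 = 0.17675 in, L = 4.625 in. φR_n = 0.75 × 0.6 × 80 × 0.17675 × 4.625 = 29.4 kips.
Base metal shear (0.375 in plate): yield φR_n = 1.0×0.6×50×0.375×4.625 = 52.0 kips; rupture φR_n = 0.75×0.6×65×0.375×4.625 = 50.7 kips; take 50.7 kips (rupture).
Tension yield (gross): A_g = 2.875×0.375 = 1.0781 in². φR_n = 0.90 × 50 × 1.0781 = 48.5 kips.
Governing: min(29.4, 50.7, 48.5) = 29.4 kips → weld metal.

29.4 kips (weld metal governs)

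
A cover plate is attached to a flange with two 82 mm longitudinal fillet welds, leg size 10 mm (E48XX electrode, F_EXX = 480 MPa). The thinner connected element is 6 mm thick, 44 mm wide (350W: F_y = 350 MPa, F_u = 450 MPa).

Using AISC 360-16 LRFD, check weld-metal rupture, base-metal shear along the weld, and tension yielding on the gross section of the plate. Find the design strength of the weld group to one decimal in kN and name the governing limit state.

Weld metal: throat = 0.707×10 = 7.07 mm, L = 2×82 = 164 mm. φR_n = 0.75 × 0.6 × 480 × 7.07 × 164 = 250.4 kN.
Base metal shear (6 mm plate): yield φR_n = 1.0×0.6×350×6×164 = 206.6 kN; rupture φR_n = 0.75×0.6×450×6×164 = 199.3 kN; take 199.3 kN (rupture).
Tension yield (gross): A_g = 44×6 = 264 mm². φR_n = 0.90 × 350 × 264 = 83.2 kN.
Governing: min(250.4, 199.3, 83.2) = 83.2 kN → gross-section yield.

83.2 kN (gross-section yield governs)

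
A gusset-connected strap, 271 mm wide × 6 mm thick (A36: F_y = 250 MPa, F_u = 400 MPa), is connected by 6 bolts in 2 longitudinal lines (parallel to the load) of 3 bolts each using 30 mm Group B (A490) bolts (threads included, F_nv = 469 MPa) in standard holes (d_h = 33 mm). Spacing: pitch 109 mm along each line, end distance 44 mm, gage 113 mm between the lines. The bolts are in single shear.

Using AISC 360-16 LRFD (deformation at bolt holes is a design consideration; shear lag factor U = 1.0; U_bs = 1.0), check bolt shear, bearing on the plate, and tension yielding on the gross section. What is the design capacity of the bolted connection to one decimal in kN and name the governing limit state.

365.9 kN (gross-section yield governs)

Bolt shear: A_b = π(30)²/4 = 706.86 mm². φR_n = 0.75 × 469 × 706.86 × 6 × 1 = 1491.8 kN.
Bearing (6 mm plate, F_u = 400 MPa): end bolts L_c = 44 − 33/2 = 27.5, R_n = min(1.2×27.5×6×400, 2.4×30×6×400) = 79.2 kN/bolt; interior L_c = 109 − 33 = 76, R_n = 172.8 kN/bolt. φR_n = 0.75 × (2×79.2 + 4×172.8) = 637.2 kN.
Tension yield (gross): A_g = 271×6 = 1626 mm². φR_n = 0.90 × 250 × 1626 = 365.9 kN.
Governing: min(1491.8, 637.2, 365.9) = 365.9 kN → gross-section yield.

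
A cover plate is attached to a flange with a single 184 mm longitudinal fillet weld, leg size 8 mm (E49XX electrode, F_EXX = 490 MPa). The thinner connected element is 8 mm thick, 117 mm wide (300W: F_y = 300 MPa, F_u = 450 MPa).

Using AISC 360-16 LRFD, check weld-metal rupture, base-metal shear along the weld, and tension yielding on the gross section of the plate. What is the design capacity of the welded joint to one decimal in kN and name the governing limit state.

Weld metal: throat = 0.707×8 = 5.656 mm, L = 184 mm. φR_n = 0.75 × 0.6 × 490 × 5.656 × 184 = 229.5 kN.
Base metal shear (8 mm plate): yield φR_n = 1.0×0.6×300×8×184 = 265.0 kN; rupture φR_n = 0.75×0.6×450×8×184 = 298.1 kN; take 265.0 kN (yield).
Tension yield (gross): A_g = 117×8 = 936 mm². φR_n = 0.90 × 300 × 936 = 252.7 kN.
Governing: min(229.5, 265.0, 252.7) = 229.5 kN → weld metal.

229.5 kN (weld metal governs)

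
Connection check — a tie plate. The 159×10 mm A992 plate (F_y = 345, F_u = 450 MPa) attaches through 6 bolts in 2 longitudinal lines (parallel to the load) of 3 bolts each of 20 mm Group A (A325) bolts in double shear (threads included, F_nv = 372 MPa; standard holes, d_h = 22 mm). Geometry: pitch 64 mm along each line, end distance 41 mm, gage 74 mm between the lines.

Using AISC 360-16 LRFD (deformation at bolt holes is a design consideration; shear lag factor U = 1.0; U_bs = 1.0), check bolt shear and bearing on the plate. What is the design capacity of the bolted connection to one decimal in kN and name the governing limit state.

Bolt shear: A_b = π(20)²/4 = 314.16 mm². φR_n = 0.75 × 372 × 314.16 × 6 × 2 = 1051.8 kN.
Bearing (10 mm plate, F_u = 450 MPa): end bolts L_c = 41 − 22/2 = 30, R_n = min(1.2×30×10×450, 2.4×20×10×450) = 162 kN/bolt; interior L_c = 64 − 22 = 42, R_n = 216 kN/bolt. φR_n = 0.75 × (2×162 + 4×216) = 891.0 kN.
Governing: min(1051.8, 891.0) = 891.0 kN → bearing.

891.0 kN (bearing governs)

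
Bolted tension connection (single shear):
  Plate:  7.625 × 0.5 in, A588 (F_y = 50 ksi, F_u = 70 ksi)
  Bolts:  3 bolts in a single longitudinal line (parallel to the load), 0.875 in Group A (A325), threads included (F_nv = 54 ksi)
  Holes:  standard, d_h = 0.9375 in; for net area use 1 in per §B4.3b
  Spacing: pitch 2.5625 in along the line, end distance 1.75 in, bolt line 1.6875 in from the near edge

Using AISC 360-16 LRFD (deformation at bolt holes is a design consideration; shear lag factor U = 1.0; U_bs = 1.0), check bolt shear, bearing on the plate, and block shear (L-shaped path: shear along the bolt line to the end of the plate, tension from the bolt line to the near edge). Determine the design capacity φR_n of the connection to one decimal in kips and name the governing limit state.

Bolt shear: A_b = π(0.875)²/4 = 0.60132 in². φR_n = 0.75 × 54 × 0.60132 × 3 × 1 = 73.1 kips.
Bearing (0.5 in plate, F_u = 70 ksi): end bolts L_c = 1.75 − 0.9375/2 = 1.28125, R_n = min(1.2×1.28125×0.5×70, 2.4×0.875×0.5×70) = 53.813 kips/bolt; interior L_c = 2.5625 − 0.9375 = 1.625, R_n = 68.25 kips/bolt. φR_n = 0.75 × (1×53.813 + 2×68.25) = 142.7 kips.
Block shear: shear path 1×[1.75+2×2.5625] = 1×6.875 in, A_gv = 3.4375, A_nv = 1×(6.875 − 2.5×1)×0.5 = 2.1875 in²; tension to near edge: (1.6875 − 0.5×1)×0.5 = 0.59375 in². R_n = min(0.6×70×2.1875, 0.6×50×3.4375) + 1.0×70×0.59375 = min(91.875, 103.13) + 41.563 = 133.44 kips. φR_n = 0.75 × 133.44 = 100.1 kips.
Governing: min(73.1, 142.7, 100.1) = 73.1 kips → bolt shear.

73.1 kips (bolt shear governs)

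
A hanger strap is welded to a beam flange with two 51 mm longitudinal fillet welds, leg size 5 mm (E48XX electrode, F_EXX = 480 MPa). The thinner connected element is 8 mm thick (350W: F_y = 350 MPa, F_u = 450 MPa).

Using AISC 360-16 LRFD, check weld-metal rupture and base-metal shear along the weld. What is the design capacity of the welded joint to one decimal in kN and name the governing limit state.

77.9 kN (weld metal governs)

Weld metal: throat = 0.707×5 = 3.535 mm, L = 2×51 = 102 mm. φR_n = 0.75 × 0.6 × 480 × 3.535 × 102 = 77.9 kN.
Base metal shear (8 mm plate): yield φR_n = 1.0×0.6×350×8×102 = 171.4 kN; rupture φR_n = 0.75×0.6×450×8×102 = 165.2 kN; take 165.2 kN (rupture).
Governing: min(77.9, 165.2) = 77.9 kN → weld metal.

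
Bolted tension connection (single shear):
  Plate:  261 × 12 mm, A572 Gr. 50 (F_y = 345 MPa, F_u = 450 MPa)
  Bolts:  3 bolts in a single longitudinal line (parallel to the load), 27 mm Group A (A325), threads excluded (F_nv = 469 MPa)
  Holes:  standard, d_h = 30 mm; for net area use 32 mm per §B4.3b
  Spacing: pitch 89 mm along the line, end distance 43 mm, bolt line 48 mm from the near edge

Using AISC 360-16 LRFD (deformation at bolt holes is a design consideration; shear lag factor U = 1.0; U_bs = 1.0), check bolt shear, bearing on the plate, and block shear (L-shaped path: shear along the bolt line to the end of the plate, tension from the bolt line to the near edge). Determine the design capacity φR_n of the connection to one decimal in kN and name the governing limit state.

Bolt shear: A_b = π(27)²/4 = 572.56 mm². φR_n = 0.75 × 469 × 572.56 × 3 × 1 = 604.2 kN.
Bearing (12 mm plate, F_u = 450 MPa): end bolts L_c = 43 − 30/2 = 28, R_n = min(1.2×28×12×450, 2.4×27×12×450) = 181.44 kN/bolt; interior L_c = 89 − 30 = 59, R_n = 349.92 kN/bolt. φR_n = 0.75 × (1×181.44 + 2×349.92) = 661.0 kN.
Block shear: shear path 1×[43+2×89] = 1×221 mm, A_gv = 2652, A_nv = 1×(221 − 2.5×32)×12 = 1692 mm²; tension to near edge: (48 − 0.5×32)×12 = 384 mm². R_n = min(0.6×450×1692, 0.6×345×2652) + 1.0×450×384 = min(456.84, 548.96) + 172.8 = 629.64 kN. φR_n = 0.75 × 629.64 = 472.2 kN.
Governing: min(604.2, 661.0, 472.2) = 472.2 kN → block shear.

472.2 kN (block shear governs)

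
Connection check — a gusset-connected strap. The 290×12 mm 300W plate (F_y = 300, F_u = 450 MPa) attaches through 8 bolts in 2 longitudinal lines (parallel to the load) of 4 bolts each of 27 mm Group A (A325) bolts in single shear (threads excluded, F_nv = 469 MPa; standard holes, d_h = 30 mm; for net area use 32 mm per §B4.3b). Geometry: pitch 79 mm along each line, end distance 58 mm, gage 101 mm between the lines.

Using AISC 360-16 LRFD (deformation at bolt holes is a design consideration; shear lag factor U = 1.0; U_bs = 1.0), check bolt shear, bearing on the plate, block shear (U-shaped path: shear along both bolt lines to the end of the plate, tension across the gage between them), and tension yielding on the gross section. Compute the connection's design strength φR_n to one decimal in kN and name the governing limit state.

Bolt shear: A_b = π(27)²/4 = 572.56 mm². φR_n = 0.75 × 469 × 572.56 × 8 × 1 = 1611.2 kN.
Bearing (12 mm plate, F_u = 450 MPa): end bolts L_c = 58 − 30/2 = 43, R_n = min(1.2×43×12×450, 2.4×27×12×450) = 278.64 kN/bolt; interior L_c = 79 − 30 = 49, R_n = 317.52 kN/bolt. φR_n = 0.75 × (2×278.64 + 6×317.52) = 1846.8 kN.
Block shear: shear path 2×[58+3×79] = 2×295 mm, A_gv = 7080, A_nv = 2×(295 − 3.5×32)×12 = 4392 mm²; tension across gage: (101 − 1×32)×12 = 828 mm². R_n = min(0.6×450×4392, 0.6×300×7080) + 1.0×450×828 = min(1185.8, 1274.4) + 372.6 = 1558.4 kN. φR_n = 0.75 × 1558.4 = 1168.8 kN.
Tension yield (gross): A_g = 290×12 = 3480 mm². φR_n = 0.90 × 300 × 3480 = 939.6 kN.
Governing: min(1611.2, 1846.8, 1168.8, 939.6) = 939.6 kN → gross-section yield.

939.6 kN (gross-section yield governs)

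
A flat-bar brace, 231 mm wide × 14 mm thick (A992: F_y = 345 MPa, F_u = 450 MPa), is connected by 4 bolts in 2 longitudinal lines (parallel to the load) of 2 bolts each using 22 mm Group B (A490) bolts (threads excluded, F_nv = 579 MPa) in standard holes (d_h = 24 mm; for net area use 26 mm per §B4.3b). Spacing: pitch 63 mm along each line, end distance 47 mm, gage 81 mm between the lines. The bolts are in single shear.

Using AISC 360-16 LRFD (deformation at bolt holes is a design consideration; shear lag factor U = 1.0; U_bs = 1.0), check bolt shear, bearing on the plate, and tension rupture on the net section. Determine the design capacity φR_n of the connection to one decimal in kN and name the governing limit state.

Bolt shear: A_b = π(22)²/4 = 380.13 mm². φR_n = 0.75 × 579 × 380.13 × 4 × 1 = 660.3 kN.
Bearing (14 mm plate, F_u = 450 MPa): end bolts L_c = 47 − 24/2 = 35, R_n = min(1.2×35×14×450, 2.4×22×14×450) = 264.6 kN/bolt; interior L_c = 63 − 24 = 39, R_n = 294.84 kN/bolt. φR_n = 0.75 × (2×264.6 + 2×294.84) = 839.2 kN.
Tension rupture (net): A_n = (231 − 2×26)×14 = 2506 mm² (U = 1.0, A_e = A_n). φR_n = 0.75 × 450 × 2506 = 845.8 kN.
Governing: min(660.3, 839.2, 845.8) = 660.3 kN → bolt shear.

660.3 kN (bolt shear governs)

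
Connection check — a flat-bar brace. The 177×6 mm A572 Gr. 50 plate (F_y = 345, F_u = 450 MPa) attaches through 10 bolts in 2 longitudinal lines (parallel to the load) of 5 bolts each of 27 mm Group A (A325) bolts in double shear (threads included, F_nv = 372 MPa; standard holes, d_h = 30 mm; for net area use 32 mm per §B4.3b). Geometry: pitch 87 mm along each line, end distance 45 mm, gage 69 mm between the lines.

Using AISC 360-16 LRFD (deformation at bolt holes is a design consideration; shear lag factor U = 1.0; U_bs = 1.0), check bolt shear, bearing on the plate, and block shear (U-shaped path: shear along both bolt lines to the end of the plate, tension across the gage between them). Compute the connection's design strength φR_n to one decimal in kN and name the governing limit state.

Bolt shear: A_b = π(27)²/4 = 572.56 mm². φR_n = 0.75 × 372 × 572.56 × 10 × 2 = 3194.9 kN.
Bearing (6 mm plate, F_u = 450 MPa): end bolts L_c = 45 − 30/2 = 30, R_n = min(1.2×30×6×450, 2.4×27×6×450) = 97.2 kN/bolt; interior L_c = 87 − 30 = 57, R_n = 174.96 kN/bolt. φR_n = 0.75 × (2×97.2 + 8×174.96) = 1195.6 kN.
Block shear: shear path 2×[45+4×87] = 2×393 mm, A_gv = 4716, A_nv = 2×(393 − 4.5×32)×6 = 2988 mm²; tension across gage: (69 − 1×32)×6 = 222 mm². R_n = min(0.6×450×2988, 0.6×345×4716) + 1.0×450×222 = min(806.76, 976.21) + 99.9 = 906.66 kN. φR_n = 0.75 × 906.66 = 680.0 kN.
Governing: min(3194.9, 1195.6, 680.0) = 680.0 kN → block shear.

680.0 kN (block shear governs)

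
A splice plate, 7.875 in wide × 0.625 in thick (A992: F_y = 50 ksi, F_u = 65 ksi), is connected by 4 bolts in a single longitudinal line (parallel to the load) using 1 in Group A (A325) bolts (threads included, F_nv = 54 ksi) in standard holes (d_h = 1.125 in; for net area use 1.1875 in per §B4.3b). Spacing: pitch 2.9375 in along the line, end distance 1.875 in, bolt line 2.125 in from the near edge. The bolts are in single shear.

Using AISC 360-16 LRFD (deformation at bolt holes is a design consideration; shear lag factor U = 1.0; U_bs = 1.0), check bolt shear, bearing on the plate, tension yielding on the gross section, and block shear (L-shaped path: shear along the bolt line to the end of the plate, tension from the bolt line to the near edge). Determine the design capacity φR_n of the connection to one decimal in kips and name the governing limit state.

127.2 kips (bolt shear governs)

Bolt shear: A_b = π(1)²/4 = 0.7854 in². φR_n = 0.75 × 54 × 0.7854 × 4 × 1 = 127.2 kips.
Bearing (0.625 in plate, F_u = 65 ksi): end bolts L_c = 1.875 − 1.125/2 = 1.3125, R_n = min(1.2×1.3125×0.625×65, 2.4×1×0.625×65) = 63.984 kips/bolt; interior L_c = 2.9375 − 1.125 = 1.8125, R_n = 88.359 kips/bolt. φR_n = 0.75 × (1×63.984 + 3×88.359) = 246.8 kips.
Tension yield (gross): A_g = 7.875×0.625 = 4.9219 in². φR_n = 0.90 × 50 × 4.9219 = 221.5 kips.
Block shear: shear path 1×[1.875+3×2.9375] = 1×10.6875 in, A_gv = 6.6797, A_nv = 1×(10.6875 − 3.5×1.1875)×0.625 = 4.082 in²; tension to near edge: (2.125 − 0.5×1.1875)×0.625 = 0.95703 in². R_n = min(0.6×65×4.082, 0.6×50×6.6797) + 1.0×65×0.95703 = min(159.2, 200.39) + 62.207 = 221.41 kips. φR_n = 0.75 × 221.41 = 166.1 kips.
Governing: min(127.2, 246.8, 221.5, 166.1) = 127.2 kips → bolt shear.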